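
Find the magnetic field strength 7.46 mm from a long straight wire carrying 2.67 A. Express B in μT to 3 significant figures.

B ≈ 71.6 μT

For an infinitely long straight wire, B = μ₀I/(2πd).
B = (4π×10⁻⁷ × 2.67) / (2π × 0.00746) = 7.16×10⁻⁵ T.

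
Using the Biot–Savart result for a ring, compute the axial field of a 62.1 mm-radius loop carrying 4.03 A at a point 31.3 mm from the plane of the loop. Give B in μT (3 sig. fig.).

On the axis of a circular loop, B = μ₀IR² / [2(R²+z²)^(3/2)].
R² + z² = (0.0621)² + (0.0313)² = 0.004836 m², and (R²+z²)^(3/2) = 3.36×10⁻⁴ m³.
B = (4π×10⁻⁷ × 4.03 × 0.003856) / (2 × 3.36×10⁻⁴) = 2.90×10⁻⁵ T.

B ≈ 29.0 μT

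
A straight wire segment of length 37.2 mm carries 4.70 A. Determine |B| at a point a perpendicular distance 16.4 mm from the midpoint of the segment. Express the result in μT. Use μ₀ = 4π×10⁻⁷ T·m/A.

B ≈ 43.0 μT

For a finite straight segment, B = (μ₀I/4πd)(sinθ₁ + sinθ₂), where θ₁, θ₂ are the angles from the perpendicular to each end.
The perpendicular from the point meets the wire at its midpoint, so each end is L/2 = 0.0186 m away along the wire.
sinθ₁ = 0.0186/√(0.0186²+0.0164²) = 0.7501; sinθ₂ = 0.0186/√(0.0186²+0.0164²) = 0.7501.
B = (4π×10⁻⁷ × 4.70) / (4π × 0.0164) × (0.7501 + 0.7501) = 4.30×10⁻⁵ T.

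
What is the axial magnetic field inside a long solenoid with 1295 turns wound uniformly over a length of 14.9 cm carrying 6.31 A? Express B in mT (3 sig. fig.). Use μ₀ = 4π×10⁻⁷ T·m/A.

B ≈ 68.9 mT

Inside a long solenoid, B = μ₀nI with n = 8691 turns/m.
B = 4π×10⁻⁷ × 8691 × 6.31 = 6.89×10⁻² T.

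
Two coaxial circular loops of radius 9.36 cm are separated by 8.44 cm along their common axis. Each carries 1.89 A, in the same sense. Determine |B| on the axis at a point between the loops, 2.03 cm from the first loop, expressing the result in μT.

Each loop contributes B = μ₀IR²/[2(R²+z²)^(3/2)] on the axis, with z measured from that loop.
Loop 1 (z = 0.0203 m): B₁ = 1.18×10⁻⁵ T. Loop 2 (z = 0.0641 m): B₂ = 7.13×10⁻⁶ T.
The fields add: B = B₁ + B₂ = 1.90×10⁻⁵ T.

B ≈ 19.0 μT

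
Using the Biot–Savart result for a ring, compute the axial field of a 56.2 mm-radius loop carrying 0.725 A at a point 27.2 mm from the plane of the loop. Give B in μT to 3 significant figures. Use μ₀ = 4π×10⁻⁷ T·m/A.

B ≈ 5.91 μT

On the axis of a circular loop, B = μ₀IR² / [2(R²+z²)^(3/2)].
R² + z² = (0.0562)² + (0.0272)² = 0.003898 m², and (R²+z²)^(3/2) = 2.43×10⁻⁴ m³.
B = (4π×10⁻⁷ × 0.725 × 0.003158) / (2 × 2.43×10⁻⁴) = 5.91×10⁻⁶ T.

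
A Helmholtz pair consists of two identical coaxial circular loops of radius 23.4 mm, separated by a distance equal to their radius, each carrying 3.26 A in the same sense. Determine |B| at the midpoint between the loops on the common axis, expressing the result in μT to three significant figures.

B ≈ 125 μT

Each loop contributes B = μ₀IR²/[2(R²+z²)^(3/2)] on the axis, with z measured from that loop.
Loop 1 (z = 0.0117 m): B₁ = 6.26×10⁻⁵ T. Loop 2 (z = 0.0117 m): B₂ = 6.26×10⁻⁵ T.
The fields add: B = B₁ + B₂ = 1.25×10⁻⁴ T.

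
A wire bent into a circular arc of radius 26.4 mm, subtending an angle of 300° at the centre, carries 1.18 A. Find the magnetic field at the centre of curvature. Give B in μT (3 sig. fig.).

The Biot–Savart field of a circular arc at its centre is B = μ₀Iφ/(4πR), with φ = 5.236 rad.
B = (4π×10⁻⁷ × 1.18 × 5.236) / (4π × 0.0264) = 2.34×10⁻⁵ T.

B ≈ 23.4 μT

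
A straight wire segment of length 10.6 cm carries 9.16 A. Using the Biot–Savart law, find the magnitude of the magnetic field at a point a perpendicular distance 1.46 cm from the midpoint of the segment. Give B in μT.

B ≈ 121 μT

For a finite straight segment, B = (μ₀I/4πd)(sinθ₁ + sinθ₂), where θ₁, θ₂ are the angles from the perpendicular to each end.
The perpendicular from the point meets the wire at its midpoint, so each end is L/2 = 0.053 m away along the wire.
sinθ₁ = 0.053/√(0.053²+0.0146²) = 0.9641; sinθ₂ = 0.053/√(0.053²+0.0146²) = 0.9641.
B = (4π×10⁻⁷ × 9.16) / (4π × 0.0146) × (0.9641 + 0.9641) = 1.21×10⁻⁴ T.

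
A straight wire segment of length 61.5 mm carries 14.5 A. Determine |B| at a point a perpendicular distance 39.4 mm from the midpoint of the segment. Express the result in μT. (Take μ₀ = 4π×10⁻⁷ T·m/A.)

For a finite straight segment, B = (μ₀I/4πd)(sinθ₁ + sinθ₂), where θ₁, θ₂ are the angles from the perpendicular to each end.
The perpendicular from the point meets the wire at its midpoint, so each end is L/2 = 0.03075 m away along the wire.
sinθ₁ = 0.03075/√(0.03075²+0.0394²) = 0.6153; sinθ₂ = 0.03075/√(0.03075²+0.0394²) = 0.6153.
B = (4π×10⁻⁷ × 14.5) / (4π × 0.0394) × (0.6153 + 0.6153) = 4.53×10⁻⁵ T.

B ≈ 45.3 μT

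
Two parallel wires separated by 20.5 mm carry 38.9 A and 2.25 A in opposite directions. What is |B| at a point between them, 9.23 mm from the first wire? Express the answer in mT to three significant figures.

B ≈ 0.883 mT

Each long wire gives B = μ₀I/(2πd). Distances are d₁ = 0.00923 m and d₂ = 0.01127 m.
B₁ = 8.43×10⁻⁴ T, B₂ = 3.99×10⁻⁵ T.
Between antiparallel currents both contributions point the same way, so they add. B = B₁ + B₂ = 8.43×10⁻⁴ + 3.99×10⁻⁵ = 8.83×10⁻⁴ T.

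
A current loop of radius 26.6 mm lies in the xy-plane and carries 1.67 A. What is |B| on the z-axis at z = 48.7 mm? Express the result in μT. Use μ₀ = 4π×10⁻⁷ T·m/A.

On the axis of a circular loop, B = μ₀IR² / [2(R²+z²)^(3/2)].
R² + z² = (0.0266)² + (0.0487)² = 0.003079 m², and (R²+z²)^(3/2) = 1.71×10⁻⁴ m³.
B = (4π×10⁻⁷ × 1.67 × 0.0007076) / (2 × 1.71×10⁻⁴) = 4.35×10⁻⁶ T.

B ≈ 4.35 μT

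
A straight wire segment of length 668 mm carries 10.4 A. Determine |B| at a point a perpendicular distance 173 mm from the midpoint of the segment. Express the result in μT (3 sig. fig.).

B ≈ 10.7 μT

For a finite straight segment, B = (μ₀I/4πd)(sinθ₁ + sinθ₂), where θ₁, θ₂ are the angles from the perpendicular to each end.
The perpendicular from the point meets the wire at its midpoint, so each end is L/2 = 0.334 m away along the wire.
sinθ₁ = 0.334/√(0.334²+0.173²) = 0.8880; sinθ₂ = 0.334/√(0.334²+0.173²) = 0.8880.
B = (4π×10⁻⁷ × 10.4) / (4π × 0.173) × (0.8880 + 0.8880) = 1.07×10⁻⁵ T.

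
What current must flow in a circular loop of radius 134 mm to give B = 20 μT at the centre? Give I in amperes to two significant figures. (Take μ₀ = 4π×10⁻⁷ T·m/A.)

I ≈ 4.3 A

At the centre of a circular loop B = μ₀I/(2R), so I = 2RB/μ₀.
With R = 0.134 m, I = 2 × 0.134 × 2.00×10⁻⁵ / (4π×10⁻⁷) = 4.27 A.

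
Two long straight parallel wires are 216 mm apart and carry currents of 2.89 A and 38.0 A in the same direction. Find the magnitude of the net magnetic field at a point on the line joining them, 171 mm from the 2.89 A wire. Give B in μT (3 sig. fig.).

B ≈ 166 μT

Each long wire gives B = μ₀I/(2πd). Distances are d₁ = 0.171 m and d₂ = 0.045 m.
B₁ = 3.38×10⁻⁶ T, B₂ = 1.69×10⁻⁴ T.
Between parallel currents the two contributions point in opposite directions, so they subtract. B = |B₁ − B₂| = |3.38×10⁻⁶ − 1.69×10⁻⁴| = 1.66×10⁻⁴ T.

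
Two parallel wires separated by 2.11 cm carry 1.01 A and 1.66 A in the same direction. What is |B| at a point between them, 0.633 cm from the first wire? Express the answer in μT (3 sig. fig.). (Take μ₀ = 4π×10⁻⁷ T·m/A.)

Each long wire gives B = μ₀I/(2πd). Distances are d₁ = 0.00633 m and d₂ = 0.01477 m.
B₁ = 3.19×10⁻⁵ T, B₂ = 2.25×10⁻⁵ T.
Between parallel currents the two contributions point in opposite directions, so they subtract. B = |B₁ − B₂| = |3.19×10⁻⁵ − 2.25×10⁻⁵| = 9.43×10⁻⁶ T.

B ≈ 9.43 μT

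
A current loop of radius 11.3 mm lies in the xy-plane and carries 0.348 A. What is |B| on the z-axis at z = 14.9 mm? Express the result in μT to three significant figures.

B ≈ 4.27 μT

On the axis of a circular loop, B = μ₀IR² / [2(R²+z²)^(3/2)].
R² + z² = (0.0113)² + (0.0149)² = 0.0003497 m², and (R²+z²)^(3/2) = 6.54×10⁻⁶ m³.
B = (4π×10⁻⁷ × 0.348 × 0.0001277) / (2 × 6.54×10⁻⁶) = 4.27×10⁻⁶ T.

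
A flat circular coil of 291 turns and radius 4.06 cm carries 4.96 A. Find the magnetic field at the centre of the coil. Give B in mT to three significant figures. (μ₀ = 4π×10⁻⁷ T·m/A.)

B ≈ 22.3 mT

For an N-turn flat coil, B = Nμ₀I/(2R) with R = 0.0406 m.
B = 291 × 7.68×10⁻⁵ T = 2.23×10⁻² T.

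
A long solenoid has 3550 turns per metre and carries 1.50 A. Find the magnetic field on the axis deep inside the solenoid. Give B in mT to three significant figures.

Inside a long solenoid, B = μ₀nI with n = 3550 turns/m.
B = 4π×10⁻⁷ × 3550 × 1.50 = 6.69×10⁻³ T.

B ≈ 6.69 mT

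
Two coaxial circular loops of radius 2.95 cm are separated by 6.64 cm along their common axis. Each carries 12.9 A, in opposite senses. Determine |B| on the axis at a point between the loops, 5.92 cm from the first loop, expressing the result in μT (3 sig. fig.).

Each loop contributes B = μ₀IR²/[2(R²+z²)^(3/2)] on the axis, with z measured from that loop.
Loop 1 (z = 0.0592 m): B₁ = 2.44×10⁻⁵ T. Loop 2 (z = 0.0072 m): B₂ = 2.52×10⁻⁴ T.
The fields oppose: B = |B₁ − B₂| = 2.28×10⁻⁴ T.

B ≈ 228 μT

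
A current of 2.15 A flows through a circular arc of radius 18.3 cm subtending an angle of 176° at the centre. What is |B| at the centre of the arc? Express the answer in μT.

The Biot–Savart field of a circular arc at its centre is B = μ₀Iφ/(4πR), with φ = 3.072 rad.
B = (4π×10⁻⁷ × 2.15 × 3.072) / (4π × 0.183) = 3.61×10⁻⁶ T.

B ≈ 3.61 μT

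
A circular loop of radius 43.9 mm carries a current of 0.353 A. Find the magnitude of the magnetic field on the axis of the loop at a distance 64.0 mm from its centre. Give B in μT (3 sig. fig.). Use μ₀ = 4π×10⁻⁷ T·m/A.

On the axis of a circular loop, B = μ₀IR² / [2(R²+z²)^(3/2)].
R² + z² = (0.0439)² + (0.064)² = 0.006023 m², and (R²+z²)^(3/2) = 4.67×10⁻⁴ m³.
B = (4π×10⁻⁷ × 0.353 × 0.001927) / (2 × 4.67×10⁻⁴) = 9.14×10⁻⁷ T.

B ≈ 0.914 μT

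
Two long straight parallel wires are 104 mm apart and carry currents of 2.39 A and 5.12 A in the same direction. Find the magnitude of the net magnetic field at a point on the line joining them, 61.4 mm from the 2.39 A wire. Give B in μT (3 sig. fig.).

Each long wire gives B = μ₀I/(2πd). Distances are d₁ = 0.0614 m and d₂ = 0.0426 m.
B₁ = 7.79×10⁻⁶ T, B₂ = 2.40×10⁻⁵ T.
Between parallel currents the two contributions point in opposite directions, so they subtract. B = |B₁ − B₂| = |7.79×10⁻⁶ − 2.40×10⁻⁵| = 1.63×10⁻⁵ T.

B ≈ 16.3 μT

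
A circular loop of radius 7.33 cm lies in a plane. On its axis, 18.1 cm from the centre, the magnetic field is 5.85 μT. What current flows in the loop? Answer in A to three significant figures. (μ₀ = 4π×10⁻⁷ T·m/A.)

On the axis of a loop, B = μ₀IR²/[2(R²+z²)^(3/2)], so I = 2B(R²+z²)^(3/2)/(μ₀R²).
R² + z² = 0.005373 + 0.03276 = 0.03813 m²; raised to 3/2 gives 7.45×10⁻³ m³.
I = 2 × 5.85×10⁻⁶ × 7.45×10⁻³ / (1.26×10⁻⁶ × 0.005373) = 12.9 A.

I ≈ 12.9 A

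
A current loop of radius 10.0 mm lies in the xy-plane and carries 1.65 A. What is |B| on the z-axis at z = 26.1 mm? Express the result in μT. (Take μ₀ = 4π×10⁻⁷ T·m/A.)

On the axis of a circular loop, B = μ₀IR² / [2(R²+z²)^(3/2)].
R² + z² = (0.01)² + (0.0261)² = 0.0007812 m², and (R²+z²)^(3/2) = 2.18×10⁻⁵ m³.
B = (4π×10⁻⁷ × 1.65 × 0.0001) / (2 × 2.18×10⁻⁵) = 4.75×10⁻⁶ T.

B ≈ 4.75 μT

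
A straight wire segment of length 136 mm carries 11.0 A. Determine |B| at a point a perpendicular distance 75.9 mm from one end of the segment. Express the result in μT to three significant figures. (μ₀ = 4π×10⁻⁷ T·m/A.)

For a finite straight segment, B = (μ₀I/4πd)(sinθ₁ + sinθ₂), where θ₁, θ₂ are the angles from the perpendicular to each end.
The perpendicular foot is at one end, so the two end-offsets along the wire are 0 and L = 0.136 m.
sinθ₁ = 0/√(0²+0.0759²) = 0.0000; sinθ₂ = 0.136/√(0.136²+0.0759²) = 0.8732.
B = (4π×10⁻⁷ × 11.0) / (4π × 0.0759) × (0.0000 + 0.8732) = 1.27×10⁻⁵ T.

B ≈ 12.7 μT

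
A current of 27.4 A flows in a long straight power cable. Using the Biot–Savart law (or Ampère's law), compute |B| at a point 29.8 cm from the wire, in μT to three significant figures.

For an infinitely long straight wire, B = μ₀I/(2πd).
B = (4π×10⁻⁷ × 27.4) / (2π × 0.298) = 1.84×10⁻⁵ T.

B ≈ 18.4 μT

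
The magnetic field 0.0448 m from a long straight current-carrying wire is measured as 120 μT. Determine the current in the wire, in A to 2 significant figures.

I ≈ 27 A

For a long straight wire B = μ₀I/(2πd), so I = 2πdB/μ₀.
I = 2π × 0.0448 × 1.20×10⁻⁴ / (4π×10⁻⁷) = 26.9 A.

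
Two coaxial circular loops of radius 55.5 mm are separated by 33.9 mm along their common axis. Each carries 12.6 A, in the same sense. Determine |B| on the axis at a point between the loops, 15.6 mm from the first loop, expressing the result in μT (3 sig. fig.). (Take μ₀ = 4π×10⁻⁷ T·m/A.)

B ≈ 249 μT

Each loop contributes B = μ₀IR²/[2(R²+z²)^(3/2)] on the axis, with z measured from that loop.
Loop 1 (z = 0.0156 m): B₁ = 1.27×10⁻⁴ T. Loop 2 (z = 0.0183 m): B₂ = 1.22×10⁻⁴ T.
The fields add: B = B₁ + B₂ = 2.49×10⁻⁴ T.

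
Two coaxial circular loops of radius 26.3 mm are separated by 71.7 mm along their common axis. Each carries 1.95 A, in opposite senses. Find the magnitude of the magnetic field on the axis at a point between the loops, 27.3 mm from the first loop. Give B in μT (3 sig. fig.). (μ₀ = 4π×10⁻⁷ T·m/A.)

Each loop contributes B = μ₀IR²/[2(R²+z²)^(3/2)] on the axis, with z measured from that loop.
Loop 1 (z = 0.0273 m): B₁ = 1.56×10⁻⁵ T. Loop 2 (z = 0.0444 m): B₂ = 6.17×10⁻⁶ T.
The fields oppose: B = |B₁ − B₂| = 9.39×10⁻⁶ T.

B ≈ 9.39 μT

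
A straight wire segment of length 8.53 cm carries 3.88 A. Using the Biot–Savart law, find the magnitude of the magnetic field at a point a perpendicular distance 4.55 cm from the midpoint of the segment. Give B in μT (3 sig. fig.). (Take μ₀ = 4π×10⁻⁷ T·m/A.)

For a finite straight segment, B = (μ₀I/4πd)(sinθ₁ + sinθ₂), where θ₁, θ₂ are the angles from the perpendicular to each end.
The perpendicular from the point meets the wire at its midpoint, so each end is L/2 = 0.04265 m away along the wire.
sinθ₁ = 0.04265/√(0.04265²+0.0455²) = 0.6839; sinθ₂ = 0.04265/√(0.04265²+0.0455²) = 0.6839.
B = (4π×10⁻⁷ × 3.88) / (4π × 0.0455) × (0.6839 + 0.6839) = 1.17×10⁻⁵ T.

B ≈ 11.7 μT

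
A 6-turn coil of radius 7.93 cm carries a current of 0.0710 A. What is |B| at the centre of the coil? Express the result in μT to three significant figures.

For an N-turn flat coil, B = Nμ₀I/(2R) with R = 0.0793 m.
B = 6 × 5.63×10⁻⁷ T = 3.38×10⁻⁶ T.

B ≈ 3.38 μT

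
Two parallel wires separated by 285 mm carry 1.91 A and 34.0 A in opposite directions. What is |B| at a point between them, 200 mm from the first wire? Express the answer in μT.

B ≈ 81.9 μT

Each long wire gives B = μ₀I/(2πd). Distances are d₁ = 0.2 m and d₂ = 0.085 m.
B₁ = 1.91×10⁻⁶ T, B₂ = 8.00×10⁻⁵ T.
Between antiparallel currents both contributions point the same way, so they add. B = B₁ + B₂ = 1.91×10⁻⁶ + 8.00×10⁻⁵ = 8.19×10⁻⁵ T.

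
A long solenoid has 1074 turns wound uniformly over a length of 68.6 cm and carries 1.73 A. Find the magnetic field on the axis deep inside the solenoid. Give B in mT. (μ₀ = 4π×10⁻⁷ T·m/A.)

B ≈ 3.40 mT

Inside a long solenoid, B = μ₀nI with n = 1566 turns/m.
B = 4π×10⁻⁷ × 1566 × 1.73 = 3.40×10⁻³ T.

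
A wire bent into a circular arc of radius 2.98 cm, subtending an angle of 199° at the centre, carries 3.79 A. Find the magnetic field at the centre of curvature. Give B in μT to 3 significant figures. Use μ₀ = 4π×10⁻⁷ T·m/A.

B ≈ 44.2 μT

The Biot–Savart field of a circular arc at its centre is B = μ₀Iφ/(4πR), with φ = 3.473 rad.
B = (4π×10⁻⁷ × 3.79 × 3.473) / (4π × 0.0298) = 4.42×10⁻⁵ T.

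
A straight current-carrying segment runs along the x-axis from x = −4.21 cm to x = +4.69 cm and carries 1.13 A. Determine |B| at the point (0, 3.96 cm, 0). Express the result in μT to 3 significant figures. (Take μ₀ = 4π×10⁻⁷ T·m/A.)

B ≈ 4.26 μT

For a finite straight segment, B = (μ₀I/4πd)(sinθ₁ + sinθ₂), where θ₁, θ₂ are the angles from the perpendicular to each end.
The perpendicular distance is d = 0.0396 m; the end-offsets along the wire are a = 0.0421 m and b = 0.0469 m.
sinθ₁ = 0.0421/√(0.0421²+0.0396²) = 0.7284; sinθ₂ = 0.0469/√(0.0469²+0.0396²) = 0.7641.
B = (4π×10⁻⁷ × 1.13) / (4π × 0.0396) × (0.7284 + 0.7641) = 4.26×10⁻⁶ T.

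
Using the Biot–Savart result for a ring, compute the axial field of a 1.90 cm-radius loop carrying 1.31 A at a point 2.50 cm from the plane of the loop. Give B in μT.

On the axis of a circular loop, B = μ₀IR² / [2(R²+z²)^(3/2)].
R² + z² = (0.019)² + (0.025)² = 0.000986 m², and (R²+z²)^(3/2) = 3.10×10⁻⁵ m³.
B = (4π×10⁻⁷ × 1.31 × 0.000361) / (2 × 3.10×10⁻⁵) = 9.60×10⁻⁶ T.

B ≈ 9.60 μT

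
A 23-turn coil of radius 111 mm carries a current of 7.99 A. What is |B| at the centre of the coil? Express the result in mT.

For an N-turn flat coil, B = Nμ₀I/(2R) with R = 0.111 m.
B = 23 × 4.52×10⁻⁵ T = 1.04×10⁻³ T.

B ≈ 1.04 mT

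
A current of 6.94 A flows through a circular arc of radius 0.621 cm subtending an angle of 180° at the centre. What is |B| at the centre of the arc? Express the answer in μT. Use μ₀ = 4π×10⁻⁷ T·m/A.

B ≈ 351 μT

The Biot–Savart field of a circular arc at its centre is B = μ₀Iφ/(4πR), with φ = 3.142 rad.
B = (4π×10⁻⁷ × 6.94 × 3.142) / (4π × 0.00621) = 3.51×10⁻⁴ T.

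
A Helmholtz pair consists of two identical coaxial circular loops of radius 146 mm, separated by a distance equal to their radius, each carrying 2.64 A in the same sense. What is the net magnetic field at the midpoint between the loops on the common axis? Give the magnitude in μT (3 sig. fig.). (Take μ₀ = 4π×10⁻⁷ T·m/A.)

B ≈ 16.3 μT

Each loop contributes B = μ₀IR²/[2(R²+z²)^(3/2)] on the axis, with z measured from that loop.
Loop 1 (z = 0.073 m): B₁ = 8.13×10⁻⁶ T. Loop 2 (z = 0.073 m): B₂ = 8.13×10⁻⁶ T.
The fields add: B = B₁ + B₂ = 1.63×10⁻⁵ T.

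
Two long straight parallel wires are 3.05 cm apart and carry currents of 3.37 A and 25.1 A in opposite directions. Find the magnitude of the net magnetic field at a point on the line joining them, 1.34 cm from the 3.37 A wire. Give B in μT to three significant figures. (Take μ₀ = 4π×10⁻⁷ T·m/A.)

Each long wire gives B = μ₀I/(2πd). Distances are d₁ = 0.0134 m and d₂ = 0.0171 m.
B₁ = 5.03×10⁻⁵ T, B₂ = 2.94×10⁻⁴ T.
Between antiparallel currents both contributions point the same way, so they add. B = B₁ + B₂ = 5.03×10⁻⁵ + 2.94×10⁻⁴ = 3.44×10⁻⁴ T.

B ≈ 344 μT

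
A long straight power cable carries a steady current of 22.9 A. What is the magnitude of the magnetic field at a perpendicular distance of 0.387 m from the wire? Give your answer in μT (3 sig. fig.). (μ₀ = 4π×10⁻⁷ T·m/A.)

For an infinitely long straight wire, B = μ₀I/(2πd).
B = (4π×10⁻⁷ × 22.9) / (2π × 0.387) = 1.18×10⁻⁵ T.

B ≈ 11.8 μT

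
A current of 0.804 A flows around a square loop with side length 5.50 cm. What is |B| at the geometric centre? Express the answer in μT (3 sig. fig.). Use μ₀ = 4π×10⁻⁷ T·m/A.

B ≈ 16.5 μT

Each side is a finite straight segment at perpendicular distance d = a/(2 tan(π/4)) = 0.0275 m from the centre, with end-angles ±π/4.
One side contributes B₁ = (μ₀I/4πd)·2 sin(π/4) = 4.13×10⁻⁶ T.
All 4 sides add in the same direction: B = 4 × 4.13×10⁻⁶ = 1.65×10⁻⁵ T.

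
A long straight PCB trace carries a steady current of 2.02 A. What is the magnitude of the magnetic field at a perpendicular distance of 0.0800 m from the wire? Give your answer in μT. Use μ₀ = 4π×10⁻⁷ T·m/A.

For an infinitely long straight wire, B = μ₀I/(2πd).
B = (4π×10⁻⁷ × 2.02) / (2π × 0.08) = 5.05×10⁻⁶ T.

B ≈ 5.05 μT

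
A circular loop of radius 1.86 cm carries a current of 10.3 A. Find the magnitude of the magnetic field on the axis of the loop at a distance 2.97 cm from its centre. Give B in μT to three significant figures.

On the axis of a circular loop, B = μ₀IR² / [2(R²+z²)^(3/2)].
R² + z² = (0.0186)² + (0.0297)² = 0.001228 m², and (R²+z²)^(3/2) = 4.30×10⁻⁵ m³.
B = (4π×10⁻⁷ × 10.3 × 0.000346) / (2 × 4.30×10⁻⁵) = 5.20×10⁻⁵ T.

B ≈ 52.0 μT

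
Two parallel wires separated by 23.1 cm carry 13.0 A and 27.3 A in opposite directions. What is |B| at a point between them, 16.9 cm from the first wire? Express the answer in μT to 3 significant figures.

B ≈ 103 μT

Each long wire gives B = μ₀I/(2πd). Distances are d₁ = 0.169 m and d₂ = 0.062 m.
B₁ = 1.54×10⁻⁵ T, B₂ = 8.81×10⁻⁵ T.
Between antiparallel currents both contributions point the same way, so they add. B = B₁ + B₂ = 1.54×10⁻⁵ + 8.81×10⁻⁵ = 1.03×10⁻⁴ T.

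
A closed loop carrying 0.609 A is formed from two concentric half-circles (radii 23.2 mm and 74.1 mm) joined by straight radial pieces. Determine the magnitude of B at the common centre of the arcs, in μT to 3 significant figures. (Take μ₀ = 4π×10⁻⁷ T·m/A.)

The radial connectors point toward the centre, so dl × r̂ = 0 and they contribute nothing.
Each semicircle gives μ₀I/(4R): inner arc 8.25×10⁻⁶ T, outer arc 2.58×10⁻⁶ T.
The two arcs carry current in opposite angular senses, so their fields oppose: B = |8.25×10⁻⁶ − 2.58×10⁻⁶| = 5.66×10⁻⁶ T.

B ≈ 5.66 μT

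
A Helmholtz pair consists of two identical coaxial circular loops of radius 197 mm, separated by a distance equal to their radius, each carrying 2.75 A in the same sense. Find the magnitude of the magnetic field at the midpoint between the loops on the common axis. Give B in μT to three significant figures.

Each loop contributes B = μ₀IR²/[2(R²+z²)^(3/2)] on the axis, with z measured from that loop.
Loop 1 (z = 0.0985 m): B₁ = 6.28×10⁻⁶ T. Loop 2 (z = 0.0985 m): B₂ = 6.28×10⁻⁶ T.
The fields add: B = B₁ + B₂ = 1.26×10⁻⁵ T.

B ≈ 12.6 μT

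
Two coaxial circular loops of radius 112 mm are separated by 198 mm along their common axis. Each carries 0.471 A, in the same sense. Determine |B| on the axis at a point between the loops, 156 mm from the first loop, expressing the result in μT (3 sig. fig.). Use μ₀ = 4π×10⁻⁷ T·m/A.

B ≈ 2.69 μT

Each loop contributes B = μ₀IR²/[2(R²+z²)^(3/2)] on the axis, with z measured from that loop.
Loop 1 (z = 0.156 m): B₁ = 5.24×10⁻⁷ T. Loop 2 (z = 0.042 m): B₂ = 2.17×10⁻⁶ T.
The fields add: B = B₁ + B₂ = 2.69×10⁻⁶ T.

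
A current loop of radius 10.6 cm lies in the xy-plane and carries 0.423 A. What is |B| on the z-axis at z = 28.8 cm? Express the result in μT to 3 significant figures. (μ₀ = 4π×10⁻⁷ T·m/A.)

On the axis of a circular loop, B = μ₀IR² / [2(R²+z²)^(3/2)].
R² + z² = (0.106)² + (0.288)² = 0.09418 m², and (R²+z²)^(3/2) = 2.89×10⁻² m³.
B = (4π×10⁻⁷ × 0.423 × 0.01124) / (2 × 2.89×10⁻²) = 1.03×10⁻⁷ T.

B ≈ 0.103 μT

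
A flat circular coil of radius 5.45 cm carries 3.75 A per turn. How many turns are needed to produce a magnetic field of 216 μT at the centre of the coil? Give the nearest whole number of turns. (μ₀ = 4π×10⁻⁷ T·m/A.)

N = 5

For an N-turn coil, B = Nμ₀I/(2R). A single turn gives B₁ = 4.32×10⁻⁵ T with R = 0.0545 m.
N = B/B₁ = 2.16×10⁻⁴ / 4.32×10⁻⁵ = 5.00.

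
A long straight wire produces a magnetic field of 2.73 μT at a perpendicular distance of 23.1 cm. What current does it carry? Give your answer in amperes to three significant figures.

For a long straight wire B = μ₀I/(2πd), so I = 2πdB/μ₀.
I = 2π × 0.231 × 2.73×10⁻⁶ / (4π×10⁻⁷) = 3.15 A.

I ≈ 3.15 A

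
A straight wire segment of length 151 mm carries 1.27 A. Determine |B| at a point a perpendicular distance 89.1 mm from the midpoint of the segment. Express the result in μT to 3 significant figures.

B ≈ 1.84 μT

For a finite straight segment, B = (μ₀I/4πd)(sinθ₁ + sinθ₂), where θ₁, θ₂ are the angles from the perpendicular to each end.
The perpendicular from the point meets the wire at its midpoint, so each end is L/2 = 0.0755 m away along the wire.
sinθ₁ = 0.0755/√(0.0755²+0.0891²) = 0.6465; sinθ₂ = 0.0755/√(0.0755²+0.0891²) = 0.6465.
B = (4π×10⁻⁷ × 1.27) / (4π × 0.0891) × (0.6465 + 0.6465) = 1.84×10⁻⁶ T.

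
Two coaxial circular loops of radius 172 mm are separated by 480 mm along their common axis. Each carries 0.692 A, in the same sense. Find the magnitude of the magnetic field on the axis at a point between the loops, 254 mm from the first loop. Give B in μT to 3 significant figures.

Each loop contributes B = μ₀IR²/[2(R²+z²)^(3/2)] on the axis, with z measured from that loop.
Loop 1 (z = 0.254 m): B₁ = 4.46×10⁻⁷ T. Loop 2 (z = 0.226 m): B₂ = 5.62×10⁻⁷ T.
The fields add: B = B₁ + B₂ = 1.01×10⁻⁶ T.

B ≈ 1.01 μT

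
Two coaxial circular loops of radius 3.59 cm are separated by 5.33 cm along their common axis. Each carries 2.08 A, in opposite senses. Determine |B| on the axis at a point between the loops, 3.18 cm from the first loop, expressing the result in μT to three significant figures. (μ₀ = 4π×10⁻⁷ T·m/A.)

Each loop contributes B = μ₀IR²/[2(R²+z²)^(3/2)] on the axis, with z measured from that loop.
Loop 1 (z = 0.0318 m): B₁ = 1.53×10⁻⁵ T. Loop 2 (z = 0.0215 m): B₂ = 2.30×10⁻⁵ T.
The fields oppose: B = |B₁ − B₂| = 7.72×10⁻⁶ T.

B ≈ 7.72 μT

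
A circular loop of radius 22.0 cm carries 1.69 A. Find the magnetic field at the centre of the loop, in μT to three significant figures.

B ≈ 4.83 μT

At the centre of a circular loop the Biot–Savart law gives B = μ₀I/(2R).
B = (4π×10⁻⁷ × 1.69) / (2 × 0.22) = 4.83×10⁻⁶ T.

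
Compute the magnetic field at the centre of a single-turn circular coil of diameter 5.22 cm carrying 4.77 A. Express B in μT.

B ≈ 115 μT

At the centre of a circular loop the Biot–Savart law gives B = μ₀I/(2R) (so R = 0.0261 m).
B = (4π×10⁻⁷ × 4.77) / (2 × 0.0261) = 1.15×10⁻⁴ T.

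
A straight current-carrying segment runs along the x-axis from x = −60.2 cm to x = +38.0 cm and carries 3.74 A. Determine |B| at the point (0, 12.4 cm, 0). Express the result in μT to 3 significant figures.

B ≈ 5.82 μT

For a finite straight segment, B = (μ₀I/4πd)(sinθ₁ + sinθ₂), where θ₁, θ₂ are the angles from the perpendicular to each end.
The perpendicular distance is d = 0.124 m; the end-offsets along the wire are a = 0.602 m and b = 0.38 m.
sinθ₁ = 0.602/√(0.602²+0.124²) = 0.9794; sinθ₂ = 0.38/√(0.38²+0.124²) = 0.9507.
B = (4π×10⁻⁷ × 3.74) / (4π × 0.124) × (0.9794 + 0.9507) = 5.82×10⁻⁶ T.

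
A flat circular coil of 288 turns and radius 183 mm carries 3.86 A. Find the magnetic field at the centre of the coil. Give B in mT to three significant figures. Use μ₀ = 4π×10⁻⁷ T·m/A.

For an N-turn flat coil, B = Nμ₀I/(2R) with R = 0.183 m.
B = 288 × 1.33×10⁻⁵ T = 3.82×10⁻³ T.

B ≈ 3.82 mT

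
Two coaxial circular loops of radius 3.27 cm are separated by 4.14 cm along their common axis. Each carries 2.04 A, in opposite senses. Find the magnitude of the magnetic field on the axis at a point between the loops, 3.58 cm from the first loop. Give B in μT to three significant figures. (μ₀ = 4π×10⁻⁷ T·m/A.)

B ≈ 25.5 μT

Each loop contributes B = μ₀IR²/[2(R²+z²)^(3/2)] on the axis, with z measured from that loop.
Loop 1 (z = 0.0358 m): B₁ = 1.20×10⁻⁵ T. Loop 2 (z = 0.0056 m): B₂ = 3.75×10⁻⁵ T.
The fields oppose: B = |B₁ − B₂| = 2.55×10⁻⁵ T.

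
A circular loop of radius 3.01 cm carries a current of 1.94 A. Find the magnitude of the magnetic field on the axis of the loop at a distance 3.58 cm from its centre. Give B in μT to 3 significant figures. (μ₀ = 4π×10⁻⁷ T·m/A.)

On the axis of a circular loop, B = μ₀IR² / [2(R²+z²)^(3/2)].
R² + z² = (0.0301)² + (0.0358)² = 0.002188 m², and (R²+z²)^(3/2) = 1.02×10⁻⁴ m³.
B = (4π×10⁻⁷ × 1.94 × 0.000906) / (2 × 1.02×10⁻⁴) = 1.08×10⁻⁵ T.

B ≈ 10.8 μT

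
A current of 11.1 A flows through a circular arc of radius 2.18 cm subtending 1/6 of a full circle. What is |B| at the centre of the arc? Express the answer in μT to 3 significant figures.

B ≈ 53.3 μT

The Biot–Savart field of a circular arc at its centre is B = μ₀Iφ/(4πR), with φ = 1.047 rad.
B = (4π×10⁻⁷ × 11.1 × 1.047) / (4π × 0.0218) = 5.33×10⁻⁵ T.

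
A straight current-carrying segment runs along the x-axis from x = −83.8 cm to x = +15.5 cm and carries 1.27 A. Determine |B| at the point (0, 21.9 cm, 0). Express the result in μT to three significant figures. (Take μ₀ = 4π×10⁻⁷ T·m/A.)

B ≈ 0.896 μT

For a finite straight segment, B = (μ₀I/4πd)(sinθ₁ + sinθ₂), where θ₁, θ₂ are the angles from the perpendicular to each end.
The perpendicular distance is d = 0.219 m; the end-offsets along the wire are a = 0.838 m and b = 0.155 m.
sinθ₁ = 0.838/√(0.838²+0.219²) = 0.9675; sinθ₂ = 0.155/√(0.155²+0.219²) = 0.5777.
B = (4π×10⁻⁷ × 1.27) / (4π × 0.219) × (0.9675 + 0.5777) = 8.96×10⁻⁷ T.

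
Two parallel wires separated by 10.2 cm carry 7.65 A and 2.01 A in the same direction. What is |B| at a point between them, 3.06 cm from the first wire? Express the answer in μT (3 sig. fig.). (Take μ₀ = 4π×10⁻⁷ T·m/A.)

B ≈ 44.4 μT

Each long wire gives B = μ₀I/(2πd). Distances are d₁ = 0.0306 m and d₂ = 0.0714 m.
B₁ = 5.00×10⁻⁵ T, B₂ = 5.63×10⁻⁶ T.
Between parallel currents the two contributions point in opposite directions, so they subtract. B = |B₁ − B₂| = |5.00×10⁻⁵ − 5.63×10⁻⁶| = 4.44×10⁻⁵ T.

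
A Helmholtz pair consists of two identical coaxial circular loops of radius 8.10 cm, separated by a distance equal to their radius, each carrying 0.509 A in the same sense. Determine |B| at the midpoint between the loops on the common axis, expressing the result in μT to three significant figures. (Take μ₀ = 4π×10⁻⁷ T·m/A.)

Each loop contributes B = μ₀IR²/[2(R²+z²)^(3/2)] on the axis, with z measured from that loop.
Loop 1 (z = 0.0405 m): B₁ = 2.83×10⁻⁶ T. Loop 2 (z = 0.0405 m): B₂ = 2.83×10⁻⁶ T.
The fields add: B = B₁ + B₂ = 5.65×10⁻⁶ T.

B ≈ 5.65 μT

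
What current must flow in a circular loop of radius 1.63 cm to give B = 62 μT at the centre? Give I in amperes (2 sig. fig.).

At the centre of a circular loop B = μ₀I/(2R), so I = 2RB/μ₀.
With R = 0.0163 m, I = 2 × 0.0163 × 6.20×10⁻⁵ / (4π×10⁻⁷) = 1.61 A.

I ≈ 1.6 A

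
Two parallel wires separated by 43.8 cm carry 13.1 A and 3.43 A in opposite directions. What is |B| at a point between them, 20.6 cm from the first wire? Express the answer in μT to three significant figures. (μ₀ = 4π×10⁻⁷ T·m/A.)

B ≈ 15.7 μT

Each long wire gives B = μ₀I/(2πd). Distances are d₁ = 0.206 m and d₂ = 0.232 m.
B₁ = 1.27×10⁻⁵ T, B₂ = 2.96×10⁻⁶ T.
Between antiparallel currents both contributions point the same way, so they add. B = B₁ + B₂ = 1.27×10⁻⁵ + 2.96×10⁻⁶ = 1.57×10⁻⁵ T.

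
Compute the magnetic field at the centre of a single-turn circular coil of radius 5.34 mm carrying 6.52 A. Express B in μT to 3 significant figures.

B ≈ 767 μT

At the centre of a circular loop the Biot–Savart law gives B = μ₀I/(2R).
B = (4π×10⁻⁷ × 6.52) / (2 × 0.00534) = 7.67×10⁻⁴ T.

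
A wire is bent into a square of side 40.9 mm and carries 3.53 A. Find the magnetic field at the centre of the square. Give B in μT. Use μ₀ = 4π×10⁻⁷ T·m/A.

B ≈ 97.6 μT

Each side is a finite straight segment at perpendicular distance d = a/(2 tan(π/4)) = 0.02045 m from the centre, with end-angles ±π/4.
One side contributes B₁ = (μ₀I/4πd)·2 sin(π/4) = 2.44×10⁻⁵ T.
All 4 sides add in the same direction: B = 4 × 2.44×10⁻⁵ = 9.76×10⁻⁵ T.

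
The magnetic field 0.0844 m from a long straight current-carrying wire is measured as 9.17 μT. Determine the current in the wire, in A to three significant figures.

I ≈ 3.87 A

For a long straight wire B = μ₀I/(2πd), so I = 2πdB/μ₀.
I = 2π × 0.0844 × 9.17×10⁻⁶ / (4π×10⁻⁷) = 3.87 A.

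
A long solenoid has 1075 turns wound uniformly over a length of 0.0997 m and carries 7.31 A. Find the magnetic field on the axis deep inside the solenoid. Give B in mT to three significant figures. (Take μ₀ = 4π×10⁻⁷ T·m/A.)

Inside a long solenoid, B = μ₀nI with n = 1.078×10⁴ turns/m.
B = 4π×10⁻⁷ × 1.078×10⁴ × 7.31 = 9.90×10⁻² T.

B ≈ 99.0 mT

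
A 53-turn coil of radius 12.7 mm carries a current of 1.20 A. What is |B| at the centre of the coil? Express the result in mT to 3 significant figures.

B ≈ 3.15 mT

For an N-turn flat coil, B = Nμ₀I/(2R) with R = 0.0127 m.
B = 53 × 5.94×10⁻⁵ T = 3.15×10⁻³ T.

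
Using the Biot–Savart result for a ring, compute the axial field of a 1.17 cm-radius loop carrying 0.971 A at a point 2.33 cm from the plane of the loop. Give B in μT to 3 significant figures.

B ≈ 4.71 μT

On the axis of a circular loop, B = μ₀IR² / [2(R²+z²)^(3/2)].
R² + z² = (0.0117)² + (0.0233)² = 0.0006798 m², and (R²+z²)^(3/2) = 1.77×10⁻⁵ m³.
B = (4π×10⁻⁷ × 0.971 × 0.0001369) / (2 × 1.77×10⁻⁵) = 4.71×10⁻⁶ T.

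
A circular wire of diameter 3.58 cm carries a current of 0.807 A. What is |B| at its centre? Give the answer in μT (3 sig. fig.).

B ≈ 28.3 μT

At the centre of a circular loop the Biot–Savart law gives B = μ₀I/(2R) (so R = 0.0179 m).
B = (4π×10⁻⁷ × 0.807) / (2 × 0.0179) = 2.83×10⁻⁵ T.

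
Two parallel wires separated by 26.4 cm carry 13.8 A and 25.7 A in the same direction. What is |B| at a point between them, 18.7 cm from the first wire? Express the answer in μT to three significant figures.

B ≈ 52.0 μT

Each long wire gives B = μ₀I/(2πd). Distances are d₁ = 0.187 m and d₂ = 0.077 m.
B₁ = 1.48×10⁻⁵ T, B₂ = 6.68×10⁻⁵ T.
Between parallel currents the two contributions point in opposite directions, so they subtract. B = |B₁ − B₂| = |1.48×10⁻⁵ − 6.68×10⁻⁵| = 5.20×10⁻⁵ T.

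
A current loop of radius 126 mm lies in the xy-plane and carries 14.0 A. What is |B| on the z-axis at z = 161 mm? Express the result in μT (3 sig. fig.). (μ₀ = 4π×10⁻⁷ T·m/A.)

B ≈ 16.3 μT

On the axis of a circular loop, B = μ₀IR² / [2(R²+z²)^(3/2)].
R² + z² = (0.126)² + (0.161)² = 0.0418 m², and (R²+z²)^(3/2) = 8.55×10⁻³ m³.
B = (4π×10⁻⁷ × 14.0 × 0.01588) / (2 × 8.55×10⁻³) = 1.63×10⁻⁵ T.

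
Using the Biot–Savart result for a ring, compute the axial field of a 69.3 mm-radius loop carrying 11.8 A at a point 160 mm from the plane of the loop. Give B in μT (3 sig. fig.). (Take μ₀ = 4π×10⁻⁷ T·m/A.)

B ≈ 6.72 μT

On the axis of a circular loop, B = μ₀IR² / [2(R²+z²)^(3/2)].
R² + z² = (0.0693)² + (0.16)² = 0.0304 m², and (R²+z²)^(3/2) = 5.30×10⁻³ m³.
B = (4π×10⁻⁷ × 11.8 × 0.004802) / (2 × 5.30×10⁻³) = 6.72×10⁻⁶ T.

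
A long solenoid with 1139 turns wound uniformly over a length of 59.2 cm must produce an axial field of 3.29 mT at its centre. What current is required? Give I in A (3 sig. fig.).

I ≈ 1.36 A

Inside a long solenoid B = μ₀nI with n = 1924 m⁻¹, so I = B/(μ₀n).
I = 3.29×10⁻³ / (4π×10⁻⁷ × 1924) = 1.36 A.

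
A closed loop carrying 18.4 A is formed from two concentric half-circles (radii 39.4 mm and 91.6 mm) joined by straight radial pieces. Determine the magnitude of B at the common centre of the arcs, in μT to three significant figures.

B ≈ 83.6 μT

The radial connectors point toward the centre, so dl × r̂ = 0 and they contribute nothing.
Each semicircle gives μ₀I/(4R): inner arc 1.47×10⁻⁴ T, outer arc 6.31×10⁻⁵ T.
The two arcs carry current in opposite angular senses, so their fields oppose: B = |1.47×10⁻⁴ − 6.31×10⁻⁵| = 8.36×10⁻⁵ T.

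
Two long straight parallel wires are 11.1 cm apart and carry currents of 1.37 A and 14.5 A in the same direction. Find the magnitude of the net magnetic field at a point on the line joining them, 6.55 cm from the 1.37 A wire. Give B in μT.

Each long wire gives B = μ₀I/(2πd). Distances are d₁ = 0.0655 m and d₂ = 0.0455 m.
B₁ = 4.18×10⁻⁶ T, B₂ = 6.37×10⁻⁵ T.
Between parallel currents the two contributions point in opposite directions, so they subtract. B = |B₁ − B₂| = |4.18×10⁻⁶ − 6.37×10⁻⁵| = 5.96×10⁻⁵ T.

B ≈ 59.6 μT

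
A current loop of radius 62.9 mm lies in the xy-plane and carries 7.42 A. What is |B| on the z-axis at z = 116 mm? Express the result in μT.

On the axis of a circular loop, B = μ₀IR² / [2(R²+z²)^(3/2)].
R² + z² = (0.0629)² + (0.116)² = 0.01741 m², and (R²+z²)^(3/2) = 2.30×10⁻³ m³.
B = (4π×10⁻⁷ × 7.42 × 0.003956) / (2 × 2.30×10⁻³) = 8.03×10⁻⁶ T.

B ≈ 8.03 μT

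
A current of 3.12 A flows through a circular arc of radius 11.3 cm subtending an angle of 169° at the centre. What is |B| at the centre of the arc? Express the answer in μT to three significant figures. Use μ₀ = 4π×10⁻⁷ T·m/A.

B ≈ 8.14 μT

The Biot–Savart field of a circular arc at its centre is B = μ₀Iφ/(4πR), with φ = 2.95 rad.
B = (4π×10⁻⁷ × 3.12 × 2.95) / (4π × 0.113) = 8.14×10⁻⁶ T.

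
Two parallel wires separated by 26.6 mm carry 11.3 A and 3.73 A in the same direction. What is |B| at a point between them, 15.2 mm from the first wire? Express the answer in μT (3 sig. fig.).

B ≈ 83.2 μT

Each long wire gives B = μ₀I/(2πd). Distances are d₁ = 0.0152 m and d₂ = 0.0114 m.
B₁ = 1.49×10⁻⁴ T, B₂ = 6.54×10⁻⁵ T.
Between parallel currents the two contributions point in opposite directions, so they subtract. B = |B₁ − B₂| = |1.49×10⁻⁴ − 6.54×10⁻⁵| = 8.32×10⁻⁵ T.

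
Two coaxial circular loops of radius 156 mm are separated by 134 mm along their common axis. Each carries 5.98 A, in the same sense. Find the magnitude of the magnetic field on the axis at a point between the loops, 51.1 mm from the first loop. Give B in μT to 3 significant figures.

Each loop contributes B = μ₀IR²/[2(R²+z²)^(3/2)] on the axis, with z measured from that loop.
Loop 1 (z = 0.0511 m): B₁ = 2.07×10⁻⁵ T. Loop 2 (z = 0.0829 m): B₂ = 1.66×10⁻⁵ T.
The fields add: B = B₁ + B₂ = 3.73×10⁻⁵ T.

B ≈ 37.3 μT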